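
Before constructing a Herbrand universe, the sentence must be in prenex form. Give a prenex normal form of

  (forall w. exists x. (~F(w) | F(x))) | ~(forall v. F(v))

forall w. exists x. exists v. (~F(w) | F(x) | ~F(v))

Drive negations inward (¬∀x A ≡ ∃x ¬A, ¬∃x A ≡ ∀x ¬A, De Morgan for ∧/∨):
  (forall w. exists x. (~F(w) | F(x))) | (exists v. ~F(v))
Pull the quantifiers to the front (each side's bound variable is not free in the other side):
  forall w. exists x. exists v. (~F(w) | F(x) | ~F(v))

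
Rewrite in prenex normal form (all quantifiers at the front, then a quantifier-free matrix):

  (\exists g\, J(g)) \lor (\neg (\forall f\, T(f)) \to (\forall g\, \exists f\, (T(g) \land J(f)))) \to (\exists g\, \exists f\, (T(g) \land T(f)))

\forall g\, \exists f\, \exists x\, \forall v\, \exists r\, \exists w\, (\neg J(g) \land \neg T(f) \land (\neg T(x) \lor \neg J(v)) \lor T(r) \land T(w))

Rewrite implications/biconditionals: A → B as ¬A ∨ B.
  \neg ((\exists g\, J(g)) \lor \neg \neg (\forall f\, T(f)) \lor (\forall g\, \exists f\, (T(g) \land J(f)))) \lor (\exists g\, \exists f\, (T(g) \land T(f)))
Push ¬ through the quantifiers and connectives to reach negation normal form:
  (\forall g\, \neg J(g)) \land (\exists f\, \neg T(f)) \land (\exists g\, \forall f\, (\neg T(g) \lor \neg J(f))) \lor (\exists g\, \exists f\, (T(g) \land T(f)))
Give each quantifier a distinct variable: g↦x, f↦v, g↦r, f↦w.
  (\forall g\, \neg J(g)) \land (\exists f\, \neg T(f)) \land (\exists x\, \forall v\, (\neg T(x) \lor \neg J(v))) \lor (\exists r\, \exists w\, (T(r) \land T(w)))
Extract every quantifier outward, since the variables are now distinct and don't occur free across branches:
  \forall g\, \exists f\, \exists x\, \forall v\, \exists r\, \exists w\, (\neg J(g) \land \neg T(f) \land (\neg T(x) \lor \neg J(v)) \lor T(r) \land T(w))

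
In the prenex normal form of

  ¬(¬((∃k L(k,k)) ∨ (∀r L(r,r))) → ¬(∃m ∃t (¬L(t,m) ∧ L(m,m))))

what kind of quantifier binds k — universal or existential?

Eliminate → and ↔ using ¬ and ∨.
  ¬(¬¬((∃k L(k,k)) ∨ (∀r L(r,r))) ∨ ¬(∃m ∃t (¬L(t,m) ∧ L(m,m))))
Move each ¬ inward, flipping quantifiers it crosses:
  (∀k ¬L(k,k)) ∧ (∃r ¬L(r,r)) ∧ (∃m ∃t (¬L(t,m) ∧ L(m,m)))
All bound variables are already distinct, so no renaming is needed.
Extract every quantifier outward, since the variables are now distinct and don't occur free across branches:
  ∀k ∃r ∃m ∃t (¬L(k,k) ∧ ¬L(r,r) ∧ ¬L(t,m) ∧ L(m,m))
The quantifier ∃k sits under an odd number of negations (counting the antecedent side of each →), so it flips to ∀k.

universal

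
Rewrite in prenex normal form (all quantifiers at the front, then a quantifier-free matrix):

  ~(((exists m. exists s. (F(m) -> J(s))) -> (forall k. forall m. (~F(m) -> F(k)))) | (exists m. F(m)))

First replace A → B with ¬A ∨ B.
  ~(~(exists m. exists s. (~F(m) | J(s))) | (forall k. forall m. (~~F(m) | F(k))) | (exists m. F(m)))
Push ¬ through the quantifiers and connectives to reach negation normal form:
  (exists m. exists s. (~F(m) | J(s))) & (exists k. exists m. (~F(m) & ~F(k))) & (forall m. ~F(m))
Rename bound variables to avoid capture: m↦v, m↦x1.
  (exists m. exists s. (~F(m) | J(s))) & (exists k. exists v. (~F(v) & ~F(k))) & (forall x1. ~F(x1))
Pull the quantifiers to the front (each side's bound variable is not free in the other side):
  exists m. exists s. exists k. exists v. forall x1. ((~F(m) | J(s)) & ~F(v) & ~F(k) & ~F(x1))

exists m. exists s. exists k. exists v. forall x1. ((~F(m) | J(s)) & ~F(v) & ~F(k) & ~F(x1))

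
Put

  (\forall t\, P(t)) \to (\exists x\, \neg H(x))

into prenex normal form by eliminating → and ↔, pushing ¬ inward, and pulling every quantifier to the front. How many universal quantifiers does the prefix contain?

0

Eliminate → and ↔ using ¬ and ∨.
  \neg (\forall t\, P(t)) \lor (\exists x\, \neg H(x))
Push ¬ through the quantifiers and connectives to reach negation normal form:
  (\exists t\, \neg P(t)) \lor (\exists x\, \neg H(x))
All bound variables are already distinct, so no renaming is needed.
Extract every quantifier outward, since the variables are now distinct and don't occur free across branches:
  \exists t\, \exists x\, (\neg P(t) \lor \neg H(x))
The prefix is \exists t \exists x: 0 universal, 2 existential.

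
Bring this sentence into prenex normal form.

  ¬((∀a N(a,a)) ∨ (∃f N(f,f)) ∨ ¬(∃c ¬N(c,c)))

∃a ∀f ∃c (¬N(a,a) ∧ ¬N(f,f) ∧ ¬N(c,c))

Push ¬ through the quantifiers and connectives to reach negation normal form:
  (∃a ¬N(a,a)) ∧ (∀f ¬N(f,f)) ∧ (∃c ¬N(c,c))
Extract every quantifier outward, since the variables are now distinct and don't occur free across branches:
  ∃a ∀f ∃c (¬N(a,a) ∧ ¬N(f,f) ∧ ¬N(c,c))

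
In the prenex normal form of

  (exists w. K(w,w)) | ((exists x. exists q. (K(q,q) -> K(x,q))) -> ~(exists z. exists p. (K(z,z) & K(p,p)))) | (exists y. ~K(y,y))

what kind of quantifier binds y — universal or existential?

First replace A → B with ¬A ∨ B.
  (exists w. K(w,w)) | ~(exists x. exists q. (~K(q,q) | K(x,q))) | ~(exists z. exists p. (K(z,z) & K(p,p))) | (exists y. ~K(y,y))
Move each ¬ inward, flipping quantifiers it crosses:
  (exists w. K(w,w)) | (forall x. forall q. (K(q,q) & ~K(x,q))) | (forall z. forall p. (~K(z,z) | ~K(p,p))) | (exists y. ~K(y,y))
Finally move all quantifiers to the prefix:
  exists w. forall x. forall q. forall z. forall p. exists y. (K(w,w) | K(q,q) & ~K(x,q) | ~K(z,z) | ~K(p,p) | ~K(y,y))
The quantifier exists y sits under an even number of negations (counting the antecedent side of each →), so it remains existential.

existential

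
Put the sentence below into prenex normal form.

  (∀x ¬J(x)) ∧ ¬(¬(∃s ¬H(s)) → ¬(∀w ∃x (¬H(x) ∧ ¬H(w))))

Rewrite implications/biconditionals: A → B as ¬A ∨ B.
  (∀x ¬J(x)) ∧ ¬(¬¬(∃s ¬H(s)) ∨ ¬(∀w ∃x (¬H(x) ∧ ¬H(w))))
Drive negations inward (¬∀x A ≡ ∃x ¬A, ¬∃x A ≡ ∀x ¬A, De Morgan for ∧/∨):
  (∀x ¬J(x)) ∧ (∀s H(s)) ∧ (∀w ∃x (¬H(x) ∧ ¬H(w)))
Standardize variables apart so no two quantifiers bind the same name: x↦p.
  (∀x ¬J(x)) ∧ (∀s H(s)) ∧ (∀w ∃p (¬H(p) ∧ ¬H(w)))
Finally move all quantifiers to the prefix:
  ∀x ∀s ∀w ∃p (¬J(x) ∧ H(s) ∧ ¬H(p) ∧ ¬H(w))

∀x ∀s ∀w ∃p (¬J(x) ∧ H(s) ∧ ¬H(p) ∧ ¬H(w))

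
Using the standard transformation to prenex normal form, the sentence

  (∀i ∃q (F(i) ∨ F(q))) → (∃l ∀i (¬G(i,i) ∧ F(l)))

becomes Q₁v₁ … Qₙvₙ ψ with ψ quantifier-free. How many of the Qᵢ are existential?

First replace A → B with ¬A ∨ B.
  ¬(∀i ∃q (F(i) ∨ F(q))) ∨ (∃l ∀i (¬G(i,i) ∧ F(l)))
Push ¬ through the quantifiers and connectives to reach negation normal form:
  (∃i ∀q (¬F(i) ∧ ¬F(q))) ∨ (∃l ∀i (¬G(i,i) ∧ F(l)))
Standardize variables apart so no two quantifiers bind the same name: i↦w1.
  (∃i ∀q (¬F(i) ∧ ¬F(q))) ∨ (∃l ∀w1 (¬G(w1,w1) ∧ F(l)))
Pull the quantifiers to the front (each side's bound variable is not free in the other side):
  ∃i ∀q ∃l ∀w1 (¬F(i) ∧ ¬F(q) ∨ ¬G(w1,w1) ∧ F(l))
The prefix is ∃i ∀q ∃l ∀w1: 2 universal, 2 existential.

2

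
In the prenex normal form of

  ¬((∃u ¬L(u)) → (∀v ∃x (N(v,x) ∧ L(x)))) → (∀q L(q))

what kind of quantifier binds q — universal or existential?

Eliminate → and ↔ using ¬ and ∨.
  ¬¬(¬(∃u ¬L(u)) ∨ (∀v ∃x (N(v,x) ∧ L(x)))) ∨ (∀q L(q))
Drive negations inward (¬∀x A ≡ ∃x ¬A, ¬∃x A ≡ ∀x ¬A, De Morgan for ∧/∨):
  (∀u L(u)) ∨ (∀v ∃x (N(v,x) ∧ L(x))) ∨ (∀q L(q))
All bound variables are already distinct, so no renaming is needed.
Pull the quantifiers to the front (each side's bound variable is not free in the other side):
  ∀u ∀v ∃x ∀q (L(u) ∨ N(v,x) ∧ L(x) ∨ L(q))
The quantifier ∀q sits under an even number of negations (counting the antecedent side of each →), so it remains universal.

universal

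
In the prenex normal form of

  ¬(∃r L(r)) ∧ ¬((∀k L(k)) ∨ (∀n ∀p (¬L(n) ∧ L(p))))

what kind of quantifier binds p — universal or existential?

Move each ¬ inward, flipping quantifiers it crosses:
  (∀r ¬L(r)) ∧ (∃k ¬L(k)) ∧ (∃n ∃p (L(n) ∨ ¬L(p)))
Extract every quantifier outward, since the variables are now distinct and don't occur free across branches:
  ∀r ∃k ∃n ∃p (¬L(r) ∧ ¬L(k) ∧ (L(n) ∨ ¬L(p)))
The quantifier ∀p sits under an odd number of negations, so it flips to ∃p.

existential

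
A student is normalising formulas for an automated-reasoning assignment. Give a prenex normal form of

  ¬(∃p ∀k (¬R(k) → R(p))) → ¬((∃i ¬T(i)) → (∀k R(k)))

∃p ∀k ∃i ∃w1 (R(k) ∨ R(p) ∨ ¬T(i) ∧ ¬R(w1))

Eliminate → and ↔ using ¬ and ∨.
  ¬¬(∃p ∀k (¬¬R(k) ∨ R(p))) ∨ ¬(¬(∃i ¬T(i)) ∨ (∀k R(k)))
Push ¬ through the quantifiers and connectives to reach negation normal form:
  (∃p ∀k (R(k) ∨ R(p))) ∨ (∃i ¬T(i)) ∧ (∃k ¬R(k))
Rename bound variables to avoid capture: k↦w1.
  (∃p ∀k (R(k) ∨ R(p))) ∨ (∃i ¬T(i)) ∧ (∃w1 ¬R(w1))
Extract every quantifier outward, since the variables are now distinct and don't occur free across branches:
  ∃p ∀k ∃i ∃w1 (R(k) ∨ R(p) ∨ ¬T(i) ∧ ¬R(w1))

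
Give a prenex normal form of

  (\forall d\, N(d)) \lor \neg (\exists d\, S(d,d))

\forall d\, \forall x1\, (N(d) \lor \neg S(x1,x1))

Push ¬ through the quantifiers and connectives to reach negation normal form:
  (\forall d\, N(d)) \lor (\forall d\, \neg S(d,d))
Give each quantifier a distinct variable: d↦x1.
  (\forall d\, N(d)) \lor (\forall x1\, \neg S(x1,x1))
Pull the quantifiers to the front (each side's bound variable is not free in the other side):
  \forall d\, \forall x1\, (N(d) \lor \neg S(x1,x1))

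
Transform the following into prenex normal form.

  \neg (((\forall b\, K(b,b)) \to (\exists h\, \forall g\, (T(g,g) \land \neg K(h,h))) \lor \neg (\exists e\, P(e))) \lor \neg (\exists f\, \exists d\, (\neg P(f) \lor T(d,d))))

\forall b\, \forall h\, \exists g\, \exists e\, \exists f\, \exists d\, (K(b,b) \land (\neg T(g,g) \lor K(h,h)) \land P(e) \land (\neg P(f) \lor T(d,d)))

First replace A → B with ¬A ∨ B.
  \neg (\neg (\forall b\, K(b,b)) \lor (\exists h\, \forall g\, (T(g,g) \land \neg K(h,h))) \lor \neg (\exists e\, P(e)) \lor \neg (\exists f\, \exists d\, (\neg P(f) \lor T(d,d))))
Drive negations inward (¬∀x A ≡ ∃x ¬A, ¬∃x A ≡ ∀x ¬A, De Morgan for ∧/∨):
  (\forall b\, K(b,b)) \land (\forall h\, \exists g\, (\neg T(g,g) \lor K(h,h))) \land (\exists e\, P(e)) \land (\exists f\, \exists d\, (\neg P(f) \lor T(d,d)))
All bound variables are already distinct, so no renaming is needed.
Finally move all quantifiers to the prefix:
  \forall b\, \forall h\, \exists g\, \exists e\, \exists f\, \exists d\, (K(b,b) \land (\neg T(g,g) \lor K(h,h)) \land P(e) \land (\neg P(f) \lor T(d,d)))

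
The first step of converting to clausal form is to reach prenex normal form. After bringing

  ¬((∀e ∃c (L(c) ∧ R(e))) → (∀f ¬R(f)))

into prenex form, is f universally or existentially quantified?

Rewrite implications/biconditionals: A → B as ¬A ∨ B.
  ¬(¬(∀e ∃c (L(c) ∧ R(e))) ∨ (∀f ¬R(f)))
Drive negations inward (¬∀x A ≡ ∃x ¬A, ¬∃x A ≡ ∀x ¬A, De Morgan for ∧/∨):
  (∀e ∃c (L(c) ∧ R(e))) ∧ (∃f R(f))
Extract every quantifier outward, since the variables are now distinct and don't occur free across branches:
  ∀e ∃c ∃f (L(c) ∧ R(e) ∧ R(f))
The quantifier ∀f sits under an odd number of negations (counting the antecedent side of each →), so it flips to ∃f.

existential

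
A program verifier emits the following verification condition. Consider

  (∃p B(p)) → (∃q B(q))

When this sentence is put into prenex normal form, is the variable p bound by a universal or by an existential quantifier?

universal

Rewrite implications/biconditionals: A → B as ¬A ∨ B.
  ¬(∃p B(p)) ∨ (∃q B(q))
Move each ¬ inward, flipping quantifiers it crosses:
  (∀p ¬B(p)) ∨ (∃q B(q))
Finally move all quantifiers to the prefix:
  ∀p ∃q (¬B(p) ∨ B(q))
The quantifier ∃p sits under an odd number of negations (counting the antecedent side of each →), so it flips to ∀p.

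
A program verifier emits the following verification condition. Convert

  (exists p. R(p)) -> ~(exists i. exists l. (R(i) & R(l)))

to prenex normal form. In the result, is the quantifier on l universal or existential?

universal

Rewrite implications/biconditionals: A → B as ¬A ∨ B.
  ~(exists p. R(p)) | ~(exists i. exists l. (R(i) & R(l)))
Drive negations inward (¬∀x A ≡ ∃x ¬A, ¬∃x A ≡ ∀x ¬A, De Morgan for ∧/∨):
  (forall p. ~R(p)) | (forall i. forall l. (~R(i) | ~R(l)))
All bound variables are already distinct, so no renaming is needed.
Pull the quantifiers to the front (each side's bound variable is not free in the other side):
  forall p. forall i. forall l. (~R(p) | ~R(i) | ~R(l))
The quantifier exists l sits under an odd number of negations (counting the antecedent side of each →), so it flips to forall l.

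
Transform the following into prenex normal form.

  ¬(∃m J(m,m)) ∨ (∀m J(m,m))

∀m ∀q (¬J(m,m) ∨ J(q,q))

Drive negations inward (¬∀x A ≡ ∃x ¬A, ¬∃x A ≡ ∀x ¬A, De Morgan for ∧/∨):
  (∀m ¬J(m,m)) ∨ (∀m J(m,m))
Rename bound variables to avoid capture: m↦q.
  (∀m ¬J(m,m)) ∨ (∀q J(q,q))
Finally move all quantifiers to the prefix:
  ∀m ∀q (¬J(m,m) ∨ J(q,q))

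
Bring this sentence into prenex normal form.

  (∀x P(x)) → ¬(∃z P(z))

First replace A → B with ¬A ∨ B.
  ¬(∀x P(x)) ∨ ¬(∃z P(z))
Move each ¬ inward, flipping quantifiers it crosses:
  (∃x ¬P(x)) ∨ (∀z ¬P(z))
Extract every quantifier outward, since the variables are now distinct and don't occur free across branches:
  ∃x ∀z (¬P(x) ∨ ¬P(z))

∃x ∀z (¬P(x) ∨ ¬P(z))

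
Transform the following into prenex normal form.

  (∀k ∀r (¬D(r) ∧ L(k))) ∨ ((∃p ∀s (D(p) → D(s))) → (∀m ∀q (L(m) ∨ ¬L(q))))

∀k ∀r ∀p ∃s ∀m ∀q (¬D(r) ∧ L(k) ∨ D(p) ∧ ¬D(s) ∨ L(m) ∨ ¬L(q))

Rewrite implications/biconditionals: A → B as ¬A ∨ B.
  (∀k ∀r (¬D(r) ∧ L(k))) ∨ ¬(∃p ∀s (¬D(p) ∨ D(s))) ∨ (∀m ∀q (L(m) ∨ ¬L(q)))
Push ¬ through the quantifiers and connectives to reach negation normal form:
  (∀k ∀r (¬D(r) ∧ L(k))) ∨ (∀p ∃s (D(p) ∧ ¬D(s))) ∨ (∀m ∀q (L(m) ∨ ¬L(q)))
Extract every quantifier outward, since the variables are now distinct and don't occur free across branches:
  ∀k ∀r ∀p ∃s ∀m ∀q (¬D(r) ∧ L(k) ∨ D(p) ∧ ¬D(s) ∨ L(m) ∨ ¬L(q))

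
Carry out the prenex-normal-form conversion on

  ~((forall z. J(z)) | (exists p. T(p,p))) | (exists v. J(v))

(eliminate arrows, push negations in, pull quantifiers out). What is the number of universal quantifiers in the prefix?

Push ¬ through the quantifiers and connectives to reach negation normal form:
  (exists z. ~J(z)) & (forall p. ~T(p,p)) | (exists v. J(v))
All bound variables are already distinct, so no renaming is needed.
Extract every quantifier outward, since the variables are now distinct and don't occur free across branches:
  exists z. forall p. exists v. (~J(z) & ~T(p,p) | J(v))
The prefix is exists z forall p exists v: 1 universal, 2 existential.

1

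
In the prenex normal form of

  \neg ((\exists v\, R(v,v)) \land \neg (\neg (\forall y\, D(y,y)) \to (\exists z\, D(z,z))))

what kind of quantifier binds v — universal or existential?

First replace A → B with ¬A ∨ B.
  \neg ((\exists v\, R(v,v)) \land \neg (\neg \neg (\forall y\, D(y,y)) \lor (\exists z\, D(z,z))))
Move each ¬ inward, flipping quantifiers it crosses:
  (\forall v\, \neg R(v,v)) \lor (\forall y\, D(y,y)) \lor (\exists z\, D(z,z))
All bound variables are already distinct, so no renaming is needed.
Extract every quantifier outward, since the variables are now distinct and don't occur free across branches:
  \forall v\, \forall y\, \exists z\, (\neg R(v,v) \lor D(y,y) \lor D(z,z))
The quantifier \exists v sits under an odd number of negations (counting the antecedent side of each →), so it flips to \forall v.

universal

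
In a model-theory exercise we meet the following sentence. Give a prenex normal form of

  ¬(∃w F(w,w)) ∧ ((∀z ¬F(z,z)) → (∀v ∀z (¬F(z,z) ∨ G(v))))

∀w ∃z ∀v ∀w1 (¬F(w,w) ∧ (F(z,z) ∨ ¬F(w1,w1) ∨ G(v)))

Eliminate → and ↔ using ¬ and ∨.
  ¬(∃w F(w,w)) ∧ (¬(∀z ¬F(z,z)) ∨ (∀v ∀z (¬F(z,z) ∨ G(v))))
Drive negations inward (¬∀x A ≡ ∃x ¬A, ¬∃x A ≡ ∀x ¬A, De Morgan for ∧/∨):
  (∀w ¬F(w,w)) ∧ ((∃z F(z,z)) ∨ (∀v ∀z (¬F(z,z) ∨ G(v))))
Rename bound variables to avoid capture: z↦w1.
  (∀w ¬F(w,w)) ∧ ((∃z F(z,z)) ∨ (∀v ∀w1 (¬F(w1,w1) ∨ G(v))))
Pull the quantifiers to the front (each side's bound variable is not free in the other side):
  ∀w ∃z ∀v ∀w1 (¬F(w,w) ∧ (F(z,z) ∨ ¬F(w1,w1) ∨ G(v)))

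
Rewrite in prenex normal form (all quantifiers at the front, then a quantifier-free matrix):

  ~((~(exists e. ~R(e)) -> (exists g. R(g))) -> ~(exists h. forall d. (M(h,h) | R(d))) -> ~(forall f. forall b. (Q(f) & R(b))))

exists e. exists g. forall h. exists d. forall f. forall b. ((~R(e) | R(g)) & ~M(h,h) & ~R(d) & Q(f) & R(b))

First replace A → B with ¬A ∨ B.
  ~(~(~~(exists e. ~R(e)) | (exists g. R(g))) | ~~(exists h. forall d. (M(h,h) | R(d))) | ~(forall f. forall b. (Q(f) & R(b))))
Move each ¬ inward, flipping quantifiers it crosses:
  ((exists e. ~R(e)) | (exists g. R(g))) & (forall h. exists d. (~M(h,h) & ~R(d))) & (forall f. forall b. (Q(f) & R(b)))
Finally move all quantifiers to the prefix:
  exists e. exists g. forall h. exists d. forall f. forall b. ((~R(e) | R(g)) & ~M(h,h) & ~R(d) & Q(f) & R(b))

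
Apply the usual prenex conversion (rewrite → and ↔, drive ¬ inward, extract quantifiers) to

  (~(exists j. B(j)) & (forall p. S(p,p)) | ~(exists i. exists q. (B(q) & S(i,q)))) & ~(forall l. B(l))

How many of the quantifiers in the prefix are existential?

Push ¬ through the quantifiers and connectives to reach negation normal form:
  ((forall j. ~B(j)) & (forall p. S(p,p)) | (forall i. forall q. (~B(q) | ~S(i,q)))) & (exists l. ~B(l))
All bound variables are already distinct, so no renaming is needed.
Finally move all quantifiers to the prefix:
  forall j. forall p. forall i. forall q. exists l. ((~B(j) & S(p,p) | ~B(q) | ~S(i,q)) & ~B(l))
The prefix is forall j forall p forall i forall q exists l: 4 universal, 1 existential.

1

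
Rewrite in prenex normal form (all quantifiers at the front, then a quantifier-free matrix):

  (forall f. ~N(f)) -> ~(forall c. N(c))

exists f. exists c. (N(f) | ~N(c))

First replace A → B with ¬A ∨ B.
  ~(forall f. ~N(f)) | ~(forall c. N(c))
Push ¬ through the quantifiers and connectives to reach negation normal form:
  (exists f. N(f)) | (exists c. ~N(c))
All bound variables are already distinct, so no renaming is needed.
Extract every quantifier outward, since the variables are now distinct and don't occur free across branches:
  exists f. exists c. (N(f) | ~N(c))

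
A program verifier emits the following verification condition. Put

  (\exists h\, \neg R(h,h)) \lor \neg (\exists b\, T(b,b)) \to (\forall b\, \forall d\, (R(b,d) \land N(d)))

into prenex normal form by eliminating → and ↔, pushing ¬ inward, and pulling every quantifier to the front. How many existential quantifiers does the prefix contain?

1

First replace A → B with ¬A ∨ B.
  \neg ((\exists h\, \neg R(h,h)) \lor \neg (\exists b\, T(b,b))) \lor (\forall b\, \forall d\, (R(b,d) \land N(d)))
Move each ¬ inward, flipping quantifiers it crosses:
  (\forall h\, R(h,h)) \land (\exists b\, T(b,b)) \lor (\forall b\, \forall d\, (R(b,d) \land N(d)))
Standardize variables apart so no two quantifiers bind the same name: b↦y1.
  (\forall h\, R(h,h)) \land (\exists b\, T(b,b)) \lor (\forall y1\, \forall d\, (R(y1,d) \land N(d)))
Finally move all quantifiers to the prefix:
  \forall h\, \exists b\, \forall y1\, \forall d\, (R(h,h) \land T(b,b) \lor R(y1,d) \land N(d))
The prefix is \forall h \exists b \forall y1 \forall d: 3 universal, 1 existential.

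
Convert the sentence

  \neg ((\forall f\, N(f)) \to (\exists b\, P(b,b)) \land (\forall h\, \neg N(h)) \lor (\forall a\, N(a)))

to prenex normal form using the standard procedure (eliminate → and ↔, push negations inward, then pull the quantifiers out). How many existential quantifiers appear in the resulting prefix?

Rewrite implications/biconditionals: A → B as ¬A ∨ B.
  \neg (\neg (\forall f\, N(f)) \lor (\exists b\, P(b,b)) \land (\forall h\, \neg N(h)) \lor (\forall a\, N(a)))
Push ¬ through the quantifiers and connectives to reach negation normal form:
  (\forall f\, N(f)) \land ((\forall b\, \neg P(b,b)) \lor (\exists h\, N(h))) \land (\exists a\, \neg N(a))
Pull the quantifiers to the front (each side's bound variable is not free in the other side):
  \forall f\, \forall b\, \exists h\, \exists a\, (N(f) \land (\neg P(b,b) \lor N(h)) \land \neg N(a))
The prefix is \forall f \forall b \exists h \exists a: 2 universal, 2 existential.

2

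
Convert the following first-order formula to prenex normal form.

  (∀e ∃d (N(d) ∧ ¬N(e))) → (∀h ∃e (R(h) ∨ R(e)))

First replace A → B with ¬A ∨ B.
  ¬(∀e ∃d (N(d) ∧ ¬N(e))) ∨ (∀h ∃e (R(h) ∨ R(e)))
Drive negations inward (¬∀x A ≡ ∃x ¬A, ¬∃x A ≡ ∀x ¬A, De Morgan for ∧/∨):
  (∃e ∀d (¬N(d) ∨ N(e))) ∨ (∀h ∃e (R(h) ∨ R(e)))
Give each quantifier a distinct variable: e↦v.
  (∃e ∀d (¬N(d) ∨ N(e))) ∨ (∀h ∃v (R(h) ∨ R(v)))
Extract every quantifier outward, since the variables are now distinct and don't occur free across branches:
  ∃e ∀d ∀h ∃v (¬N(d) ∨ N(e) ∨ R(h) ∨ R(v))

∃e ∀d ∀h ∃v (¬N(d) ∨ N(e) ∨ R(h) ∨ R(v))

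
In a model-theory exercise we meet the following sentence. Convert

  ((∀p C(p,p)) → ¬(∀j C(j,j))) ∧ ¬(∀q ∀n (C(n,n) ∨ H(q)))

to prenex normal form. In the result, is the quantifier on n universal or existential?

Eliminate → and ↔ using ¬ and ∨.
  (¬(∀p C(p,p)) ∨ ¬(∀j C(j,j))) ∧ ¬(∀q ∀n (C(n,n) ∨ H(q)))
Push ¬ through the quantifiers and connectives to reach negation normal form:
  ((∃p ¬C(p,p)) ∨ (∃j ¬C(j,j))) ∧ (∃q ∃n (¬C(n,n) ∧ ¬H(q)))
All bound variables are already distinct, so no renaming is needed.
Pull the quantifiers to the front (each side's bound variable is not free in the other side):
  ∃p ∃j ∃q ∃n ((¬C(p,p) ∨ ¬C(j,j)) ∧ ¬C(n,n) ∧ ¬H(q))
The quantifier ∀n sits under an odd number of negations (counting the antecedent side of each →), so it flips to ∃n.

existential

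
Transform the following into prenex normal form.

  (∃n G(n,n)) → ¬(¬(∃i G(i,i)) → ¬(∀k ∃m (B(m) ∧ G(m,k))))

∀n ∀i ∀k ∃m (¬G(n,n) ∨ ¬G(i,i) ∧ B(m) ∧ G(m,k))

Eliminate → and ↔ using ¬ and ∨.
  ¬(∃n G(n,n)) ∨ ¬(¬¬(∃i G(i,i)) ∨ ¬(∀k ∃m (B(m) ∧ G(m,k))))
Move each ¬ inward, flipping quantifiers it crosses:
  (∀n ¬G(n,n)) ∨ (∀i ¬G(i,i)) ∧ (∀k ∃m (B(m) ∧ G(m,k)))
All bound variables are already distinct, so no renaming is needed.
Pull the quantifiers to the front (each side's bound variable is not free in the other side):
  ∀n ∀i ∀k ∃m (¬G(n,n) ∨ ¬G(i,i) ∧ B(m) ∧ G(m,k))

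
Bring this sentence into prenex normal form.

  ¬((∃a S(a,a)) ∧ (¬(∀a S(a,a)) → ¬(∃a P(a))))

∀a ∃u ∃c (¬S(a,a) ∨ ¬S(u,u) ∧ P(c))

Rewrite implications/biconditionals: A → B as ¬A ∨ B.
  ¬((∃a S(a,a)) ∧ (¬¬(∀a S(a,a)) ∨ ¬(∃a P(a))))
Move each ¬ inward, flipping quantifiers it crosses:
  (∀a ¬S(a,a)) ∨ (∃a ¬S(a,a)) ∧ (∃a P(a))
Rename bound variables to avoid capture: a↦u, a↦c.
  (∀a ¬S(a,a)) ∨ (∃u ¬S(u,u)) ∧ (∃c P(c))
Pull the quantifiers to the front (each side's bound variable is not free in the other side):
  ∀a ∃u ∃c (¬S(a,a) ∨ ¬S(u,u) ∧ P(c))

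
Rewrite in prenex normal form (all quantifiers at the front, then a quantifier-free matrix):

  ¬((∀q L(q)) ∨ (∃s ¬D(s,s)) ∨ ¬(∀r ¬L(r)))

∃q ∀s ∀r (¬L(q) ∧ D(s,s) ∧ ¬L(r))

Move each ¬ inward, flipping quantifiers it crosses:
  (∃q ¬L(q)) ∧ (∀s D(s,s)) ∧ (∀r ¬L(r))
All bound variables are already distinct, so no renaming is needed.
Pull the quantifiers to the front (each side's bound variable is not free in the other side):
  ∃q ∀s ∀r (¬L(q) ∧ D(s,s) ∧ ¬L(r))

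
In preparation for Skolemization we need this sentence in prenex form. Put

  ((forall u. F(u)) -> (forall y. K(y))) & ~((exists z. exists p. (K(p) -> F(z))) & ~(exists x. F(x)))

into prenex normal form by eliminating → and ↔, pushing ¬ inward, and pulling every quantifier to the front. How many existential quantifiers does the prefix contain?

2

Rewrite implications/biconditionals: A → B as ¬A ∨ B.
  (~(forall u. F(u)) | (forall y. K(y))) & ~((exists z. exists p. (~K(p) | F(z))) & ~(exists x. F(x)))
Drive negations inward (¬∀x A ≡ ∃x ¬A, ¬∃x A ≡ ∀x ¬A, De Morgan for ∧/∨):
  ((exists u. ~F(u)) | (forall y. K(y))) & ((forall z. forall p. (K(p) & ~F(z))) | (exists x. F(x)))
All bound variables are already distinct, so no renaming is needed.
Extract every quantifier outward, since the variables are now distinct and don't occur free across branches:
  exists u. forall y. forall z. forall p. exists x. ((~F(u) | K(y)) & (K(p) & ~F(z) | F(x)))
The prefix is exists u forall y forall z forall p exists x: 3 universal, 2 existential.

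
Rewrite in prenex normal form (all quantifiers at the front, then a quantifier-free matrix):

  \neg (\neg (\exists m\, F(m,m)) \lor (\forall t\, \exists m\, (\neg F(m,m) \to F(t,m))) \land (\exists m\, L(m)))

First replace A → B with ¬A ∨ B.
  \neg (\neg (\exists m\, F(m,m)) \lor (\forall t\, \exists m\, (\neg \neg F(m,m) \lor F(t,m))) \land (\exists m\, L(m)))
Move each ¬ inward, flipping quantifiers it crosses:
  (\exists m\, F(m,m)) \land ((\exists t\, \forall m\, (\neg F(m,m) \land \neg F(t,m))) \lor (\forall m\, \neg L(m)))
Rename bound variables to avoid capture: m↦u1, m↦c.
  (\exists m\, F(m,m)) \land ((\exists t\, \forall u1\, (\neg F(u1,u1) \land \neg F(t,u1))) \lor (\forall c\, \neg L(c)))
Extract every quantifier outward, since the variables are now distinct and don't occur free across branches:
  \exists m\, \exists t\, \forall u1\, \forall c\, (F(m,m) \land (\neg F(u1,u1) \land \neg F(t,u1) \lor \neg L(c)))

\exists m\, \exists t\, \forall u1\, \forall c\, (F(m,m) \land (\neg F(u1,u1) \land \neg F(t,u1) \lor \neg L(c)))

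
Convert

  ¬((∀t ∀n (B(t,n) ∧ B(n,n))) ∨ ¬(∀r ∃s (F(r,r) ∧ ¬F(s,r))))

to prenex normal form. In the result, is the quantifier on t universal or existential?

Push ¬ through the quantifiers and connectives to reach negation normal form:
  (∃t ∃n (¬B(t,n) ∨ ¬B(n,n))) ∧ (∀r ∃s (F(r,r) ∧ ¬F(s,r)))
Finally move all quantifiers to the prefix:
  ∃t ∃n ∀r ∃s ((¬B(t,n) ∨ ¬B(n,n)) ∧ F(r,r) ∧ ¬F(s,r))
The quantifier ∀t sits under an odd number of negations, so it flips to ∃t.

existential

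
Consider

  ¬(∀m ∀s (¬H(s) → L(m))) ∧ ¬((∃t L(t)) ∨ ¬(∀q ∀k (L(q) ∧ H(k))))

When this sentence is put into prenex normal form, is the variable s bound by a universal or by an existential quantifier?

Eliminate → and ↔ using ¬ and ∨.
  ¬(∀m ∀s (¬¬H(s) ∨ L(m))) ∧ ¬((∃t L(t)) ∨ ¬(∀q ∀k (L(q) ∧ H(k))))
Move each ¬ inward, flipping quantifiers it crosses:
  (∃m ∃s (¬H(s) ∧ ¬L(m))) ∧ (∀t ¬L(t)) ∧ (∀q ∀k (L(q) ∧ H(k)))
All bound variables are already distinct, so no renaming is needed.
Extract every quantifier outward, since the variables are now distinct and don't occur free across branches:
  ∃m ∃s ∀t ∀q ∀k (¬H(s) ∧ ¬L(m) ∧ ¬L(t) ∧ L(q) ∧ H(k))
The quantifier ∀s sits under an odd number of negations (counting the antecedent side of each →), so it flips to ∃s.

existential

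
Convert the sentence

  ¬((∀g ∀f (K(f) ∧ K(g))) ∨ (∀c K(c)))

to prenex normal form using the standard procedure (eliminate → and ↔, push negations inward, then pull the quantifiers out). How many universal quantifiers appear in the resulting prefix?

Drive negations inward (¬∀x A ≡ ∃x ¬A, ¬∃x A ≡ ∀x ¬A, De Morgan for ∧/∨):
  (∃g ∃f (¬K(f) ∨ ¬K(g))) ∧ (∃c ¬K(c))
All bound variables are already distinct, so no renaming is needed.
Extract every quantifier outward, since the variables are now distinct and don't occur free across branches:
  ∃g ∃f ∃c ((¬K(f) ∨ ¬K(g)) ∧ ¬K(c))
The prefix is ∃g ∃f ∃c: 0 universal, 3 existential.

0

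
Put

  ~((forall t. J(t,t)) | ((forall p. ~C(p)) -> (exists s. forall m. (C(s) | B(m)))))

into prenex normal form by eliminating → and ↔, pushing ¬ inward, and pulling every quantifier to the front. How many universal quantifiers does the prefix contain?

First replace A → B with ¬A ∨ B.
  ~((forall t. J(t,t)) | ~(forall p. ~C(p)) | (exists s. forall m. (C(s) | B(m))))
Move each ¬ inward, flipping quantifiers it crosses:
  (exists t. ~J(t,t)) & (forall p. ~C(p)) & (forall s. exists m. (~C(s) & ~B(m)))
Finally move all quantifiers to the prefix:
  exists t. forall p. forall s. exists m. (~J(t,t) & ~C(p) & ~C(s) & ~B(m))
The prefix is exists t forall p forall s exists m: 2 universal, 2 existential.

2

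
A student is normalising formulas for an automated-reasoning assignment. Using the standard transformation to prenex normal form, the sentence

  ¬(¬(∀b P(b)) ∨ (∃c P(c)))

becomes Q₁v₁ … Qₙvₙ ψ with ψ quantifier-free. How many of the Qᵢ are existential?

Drive negations inward (¬∀x A ≡ ∃x ¬A, ¬∃x A ≡ ∀x ¬A, De Morgan for ∧/∨):
  (∀b P(b)) ∧ (∀c ¬P(c))
All bound variables are already distinct, so no renaming is needed.
Pull the quantifiers to the front (each side's bound variable is not free in the other side):
  ∀b ∀c (P(b) ∧ ¬P(c))
The prefix is ∀b ∀c: 2 universal, 0 existential.

0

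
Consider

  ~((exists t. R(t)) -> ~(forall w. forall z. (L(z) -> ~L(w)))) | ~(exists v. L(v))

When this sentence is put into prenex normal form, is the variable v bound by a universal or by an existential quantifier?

universal

Rewrite implications/biconditionals: A → B as ¬A ∨ B.
  ~(~(exists t. R(t)) | ~(forall w. forall z. (~L(z) | ~L(w)))) | ~(exists v. L(v))
Move each ¬ inward, flipping quantifiers it crosses:
  (exists t. R(t)) & (forall w. forall z. (~L(z) | ~L(w))) | (forall v. ~L(v))
Pull the quantifiers to the front (each side's bound variable is not free in the other side):
  exists t. forall w. forall z. forall v. (R(t) & (~L(z) | ~L(w)) | ~L(v))
The quantifier exists v sits under an odd number of negations (counting the antecedent side of each →), so it flips to forall v.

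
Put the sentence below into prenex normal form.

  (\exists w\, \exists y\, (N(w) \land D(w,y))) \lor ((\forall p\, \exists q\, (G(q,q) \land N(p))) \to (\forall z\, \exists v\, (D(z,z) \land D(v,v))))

Eliminate → and ↔ using ¬ and ∨.
  (\exists w\, \exists y\, (N(w) \land D(w,y))) \lor \neg (\forall p\, \exists q\, (G(q,q) \land N(p))) \lor (\forall z\, \exists v\, (D(z,z) \land D(v,v)))
Drive negations inward (¬∀x A ≡ ∃x ¬A, ¬∃x A ≡ ∀x ¬A, De Morgan for ∧/∨):
  (\exists w\, \exists y\, (N(w) \land D(w,y))) \lor (\exists p\, \forall q\, (\neg G(q,q) \lor \neg N(p))) \lor (\forall z\, \exists v\, (D(z,z) \land D(v,v)))
All bound variables are already distinct, so no renaming is needed.
Finally move all quantifiers to the prefix:
  \exists w\, \exists y\, \exists p\, \forall q\, \forall z\, \exists v\, (N(w) \land D(w,y) \lor \neg G(q,q) \lor \neg N(p) \lor D(z,z) \land D(v,v))

\exists w\, \exists y\, \exists p\, \forall q\, \forall z\, \exists v\, (N(w) \land D(w,y) \lor \neg G(q,q) \lor \neg N(p) \lor D(z,z) \land D(v,v))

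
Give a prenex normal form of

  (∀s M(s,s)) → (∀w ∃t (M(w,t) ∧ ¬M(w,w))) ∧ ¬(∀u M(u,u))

∃s ∀w ∃t ∃u (¬M(s,s) ∨ M(w,t) ∧ ¬M(w,w) ∧ ¬M(u,u))

First replace A → B with ¬A ∨ B.
  ¬(∀s M(s,s)) ∨ (∀w ∃t (M(w,t) ∧ ¬M(w,w))) ∧ ¬(∀u M(u,u))
Drive negations inward (¬∀x A ≡ ∃x ¬A, ¬∃x A ≡ ∀x ¬A, De Morgan for ∧/∨):
  (∃s ¬M(s,s)) ∨ (∀w ∃t (M(w,t) ∧ ¬M(w,w))) ∧ (∃u ¬M(u,u))
Extract every quantifier outward, since the variables are now distinct and don't occur free across branches:
  ∃s ∀w ∃t ∃u (¬M(s,s) ∨ M(w,t) ∧ ¬M(w,w) ∧ ¬M(u,u))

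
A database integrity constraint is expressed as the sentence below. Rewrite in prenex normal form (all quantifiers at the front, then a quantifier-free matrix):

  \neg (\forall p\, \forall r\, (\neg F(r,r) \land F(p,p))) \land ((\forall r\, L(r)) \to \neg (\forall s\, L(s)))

\exists p\, \exists r\, \exists w\, \exists s\, ((F(r,r) \lor \neg F(p,p)) \land (\neg L(w) \lor \neg L(s)))

First replace A → B with ¬A ∨ B.
  \neg (\forall p\, \forall r\, (\neg F(r,r) \land F(p,p))) \land (\neg (\forall r\, L(r)) \lor \neg (\forall s\, L(s)))
Move each ¬ inward, flipping quantifiers it crosses:
  (\exists p\, \exists r\, (F(r,r) \lor \neg F(p,p))) \land ((\exists r\, \neg L(r)) \lor (\exists s\, \neg L(s)))
Rename bound variables to avoid capture: r↦w.
  (\exists p\, \exists r\, (F(r,r) \lor \neg F(p,p))) \land ((\exists w\, \neg L(w)) \lor (\exists s\, \neg L(s)))
Extract every quantifier outward, since the variables are now distinct and don't occur free across branches:
  \exists p\, \exists r\, \exists w\, \exists s\, ((F(r,r) \lor \neg F(p,p)) \land (\neg L(w) \lor \neg L(s)))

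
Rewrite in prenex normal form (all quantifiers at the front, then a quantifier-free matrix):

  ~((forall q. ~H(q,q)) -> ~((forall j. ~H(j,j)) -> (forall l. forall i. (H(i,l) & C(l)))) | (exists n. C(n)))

forall q. exists j. forall l. forall i. forall n. (~H(q,q) & (H(j,j) | H(i,l) & C(l)) & ~C(n))

First replace A → B with ¬A ∨ B.
  ~(~(forall q. ~H(q,q)) | ~(~(forall j. ~H(j,j)) | (forall l. forall i. (H(i,l) & C(l)))) | (exists n. C(n)))
Drive negations inward (¬∀x A ≡ ∃x ¬A, ¬∃x A ≡ ∀x ¬A, De Morgan for ∧/∨):
  (forall q. ~H(q,q)) & ((exists j. H(j,j)) | (forall l. forall i. (H(i,l) & C(l)))) & (forall n. ~C(n))
All bound variables are already distinct, so no renaming is needed.
Finally move all quantifiers to the prefix:
  forall q. exists j. forall l. forall i. forall n. (~H(q,q) & (H(j,j) | H(i,l) & C(l)) & ~C(n))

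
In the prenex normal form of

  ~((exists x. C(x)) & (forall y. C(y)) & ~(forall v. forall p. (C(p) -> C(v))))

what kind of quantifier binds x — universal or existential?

Eliminate → and ↔ using ¬ and ∨.
  ~((exists x. C(x)) & (forall y. C(y)) & ~(forall v. forall p. (~C(p) | C(v))))
Push ¬ through the quantifiers and connectives to reach negation normal form:
  (forall x. ~C(x)) | (exists y. ~C(y)) | (forall v. forall p. (~C(p) | C(v)))
All bound variables are already distinct, so no renaming is needed.
Pull the quantifiers to the front (each side's bound variable is not free in the other side):
  forall x. exists y. forall v. forall p. (~C(x) | ~C(y) | ~C(p) | C(v))
The quantifier exists x sits under an odd number of negations (counting the antecedent side of each →), so it flips to forall x.

universal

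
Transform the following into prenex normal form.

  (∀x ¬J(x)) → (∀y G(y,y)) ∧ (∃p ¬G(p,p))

First replace A → B with ¬A ∨ B.
  ¬(∀x ¬J(x)) ∨ (∀y G(y,y)) ∧ (∃p ¬G(p,p))
Push ¬ through the quantifiers and connectives to reach negation normal form:
  (∃x J(x)) ∨ (∀y G(y,y)) ∧ (∃p ¬G(p,p))
All bound variables are already distinct, so no renaming is needed.
Extract every quantifier outward, since the variables are now distinct and don't occur free across branches:
  ∃x ∀y ∃p (J(x) ∨ G(y,y) ∧ ¬G(p,p))

∃x ∀y ∃p (J(x) ∨ G(y,y) ∧ ¬G(p,p))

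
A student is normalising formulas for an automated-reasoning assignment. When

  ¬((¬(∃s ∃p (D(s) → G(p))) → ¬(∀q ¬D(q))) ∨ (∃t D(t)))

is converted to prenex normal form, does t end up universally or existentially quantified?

Rewrite implications/biconditionals: A → B as ¬A ∨ B.
  ¬(¬¬(∃s ∃p (¬D(s) ∨ G(p))) ∨ ¬(∀q ¬D(q)) ∨ (∃t D(t)))
Push ¬ through the quantifiers and connectives to reach negation normal form:
  (∀s ∀p (D(s) ∧ ¬G(p))) ∧ (∀q ¬D(q)) ∧ (∀t ¬D(t))
Finally move all quantifiers to the prefix:
  ∀s ∀p ∀q ∀t (D(s) ∧ ¬G(p) ∧ ¬D(q) ∧ ¬D(t))
The quantifier ∃t sits under an odd number of negations (counting the antecedent side of each →), so it flips to ∀t.

universal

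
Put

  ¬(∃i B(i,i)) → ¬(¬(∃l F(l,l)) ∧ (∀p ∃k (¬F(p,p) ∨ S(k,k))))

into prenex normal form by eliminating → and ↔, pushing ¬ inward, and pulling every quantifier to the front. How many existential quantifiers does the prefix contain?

3

First replace A → B with ¬A ∨ B.
  ¬¬(∃i B(i,i)) ∨ ¬(¬(∃l F(l,l)) ∧ (∀p ∃k (¬F(p,p) ∨ S(k,k))))
Push ¬ through the quantifiers and connectives to reach negation normal form:
  (∃i B(i,i)) ∨ (∃l F(l,l)) ∨ (∃p ∀k (F(p,p) ∧ ¬S(k,k)))
Pull the quantifiers to the front (each side's bound variable is not free in the other side):
  ∃i ∃l ∃p ∀k (B(i,i) ∨ F(l,l) ∨ F(p,p) ∧ ¬S(k,k))
The prefix is ∃i ∃l ∃p ∀k: 1 universal, 3 existential.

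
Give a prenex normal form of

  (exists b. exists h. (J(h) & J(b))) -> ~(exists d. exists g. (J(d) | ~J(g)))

forall b. forall h. forall d. forall g. (~J(h) | ~J(b) | ~J(d) & J(g))

Rewrite implications/biconditionals: A → B as ¬A ∨ B.
  ~(exists b. exists h. (J(h) & J(b))) | ~(exists d. exists g. (J(d) | ~J(g)))
Push ¬ through the quantifiers and connectives to reach negation normal form:
  (forall b. forall h. (~J(h) | ~J(b))) | (forall d. forall g. (~J(d) & J(g)))
Finally move all quantifiers to the prefix:
  forall b. forall h. forall d. forall g. (~J(h) | ~J(b) | ~J(d) & J(g))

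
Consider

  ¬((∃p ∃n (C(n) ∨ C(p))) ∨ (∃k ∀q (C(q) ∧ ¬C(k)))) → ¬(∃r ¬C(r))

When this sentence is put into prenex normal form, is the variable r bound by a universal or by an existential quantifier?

universal

Eliminate → and ↔ using ¬ and ∨.
  ¬¬((∃p ∃n (C(n) ∨ C(p))) ∨ (∃k ∀q (C(q) ∧ ¬C(k)))) ∨ ¬(∃r ¬C(r))
Drive negations inward (¬∀x A ≡ ∃x ¬A, ¬∃x A ≡ ∀x ¬A, De Morgan for ∧/∨):
  (∃p ∃n (C(n) ∨ C(p))) ∨ (∃k ∀q (C(q) ∧ ¬C(k))) ∨ (∀r C(r))
All bound variables are already distinct, so no renaming is needed.
Pull the quantifiers to the front (each side's bound variable is not free in the other side):
  ∃p ∃n ∃k ∀q ∀r (C(n) ∨ C(p) ∨ C(q) ∧ ¬C(k) ∨ C(r))
The quantifier ∃r sits under an odd number of negations (counting the antecedent side of each →), so it flips to ∀r.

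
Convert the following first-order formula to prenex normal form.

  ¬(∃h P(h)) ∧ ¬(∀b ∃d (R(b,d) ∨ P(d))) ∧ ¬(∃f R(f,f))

Move each ¬ inward, flipping quantifiers it crosses:
  (∀h ¬P(h)) ∧ (∃b ∀d (¬R(b,d) ∧ ¬P(d))) ∧ (∀f ¬R(f,f))
All bound variables are already distinct, so no renaming is needed.
Extract every quantifier outward, since the variables are now distinct and don't occur free across branches:
  ∀h ∃b ∀d ∀f (¬P(h) ∧ ¬R(b,d) ∧ ¬P(d) ∧ ¬R(f,f))

∀h ∃b ∀d ∀f (¬P(h) ∧ ¬R(b,d) ∧ ¬P(d) ∧ ¬R(f,f))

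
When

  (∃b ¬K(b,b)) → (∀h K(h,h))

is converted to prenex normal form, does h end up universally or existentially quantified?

First replace A → B with ¬A ∨ B.
  ¬(∃b ¬K(b,b)) ∨ (∀h K(h,h))
Move each ¬ inward, flipping quantifiers it crosses:
  (∀b K(b,b)) ∨ (∀h K(h,h))
All bound variables are already distinct, so no renaming is needed.
Extract every quantifier outward, since the variables are now distinct and don't occur free across branches:
  ∀b ∀h (K(b,b) ∨ K(h,h))
The quantifier ∀h sits under an even number of negations (counting the antecedent side of each →), so it remains universal.

universal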